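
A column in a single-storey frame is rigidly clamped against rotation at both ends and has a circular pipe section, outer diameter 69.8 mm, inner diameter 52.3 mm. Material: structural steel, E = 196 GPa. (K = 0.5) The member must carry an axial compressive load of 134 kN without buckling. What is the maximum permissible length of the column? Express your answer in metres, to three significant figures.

L_max ≈ 6.79 m

d_o = 69.8 mm, d_i = 52.3 mm
I = π(d_o⁴ − d_i⁴)/64 = π(69.8⁴ − 52.30⁴)/64 = 7.979×10^5 mm⁴
I = 7.979×10^-7 m⁴
At the buckling limit P_cr = P = 1.340×10^5 N
From P_cr = π²EI/(K·L)²:  L = (1/K)·√(π²EI/P_cr) = (1/0.5)·√(π²×1.96×10^11×7.979×10^-7/1.340×10^5)
L = 6.79 m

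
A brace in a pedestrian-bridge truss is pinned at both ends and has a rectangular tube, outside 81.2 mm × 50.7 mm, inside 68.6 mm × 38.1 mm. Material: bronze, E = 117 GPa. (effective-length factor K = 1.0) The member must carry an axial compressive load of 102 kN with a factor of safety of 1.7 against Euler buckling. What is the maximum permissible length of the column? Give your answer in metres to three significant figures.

L_max ≈ 1.94 m

Weak-axis I_min = (h_o·b_o³ − h_i·b_i³)/12 with b_o = 50.7, b_i = 38.10 mm (shorter outer/inner sides).
I_min = (81.2×50.7³ − 68.60×38.10³)/12 = 5.657×10^5 mm⁴
I = 5.657×10^-7 m⁴
Required critical load P_cr = n·P = 1.7 × 102 = 173.4 kN = 1.734×10^5 N
From P_cr = π²EI/(K·L)²:  L = (1/K)·√(π²EI/P_cr) = (1/1)·√(π²×1.17×10^11×5.657×10^-7/1.734×10^5)
L = 1.94 m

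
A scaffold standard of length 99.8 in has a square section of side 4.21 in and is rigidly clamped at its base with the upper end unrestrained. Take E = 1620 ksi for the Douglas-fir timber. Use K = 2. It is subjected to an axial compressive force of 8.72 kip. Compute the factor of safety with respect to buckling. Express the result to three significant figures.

n ≈ 1.20

I = a⁴/12 = 4.21⁴/12 = 26.18 in⁴
Effective length L_e = K·L = 2 × 99.8 = 199.6 in
P_cr = π²EI / L_e² = π² × 1620×10³ × 26.18 / 199.6² = 1.051×10^4 lb
Factor of safety n = P_cr / P = 10.506 / 8.72 = 1.20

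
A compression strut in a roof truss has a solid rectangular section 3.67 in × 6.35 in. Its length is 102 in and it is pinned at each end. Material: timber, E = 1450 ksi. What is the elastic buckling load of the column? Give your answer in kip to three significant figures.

Buckling occurs about the weak axis: I_min = h·b³/12 with b = 3.67 in (the shorter side).
I_min = 6.35×3.67³/12 = 26.16 in⁴
Effective length L_e = K·L = 1 × 102 = 102.0 in
P_cr = π²EI / L_e² = π² × 1450×10³ × 26.16 / 102.0² = 3.598×10^4 lb

P_cr ≈ 36.0 kip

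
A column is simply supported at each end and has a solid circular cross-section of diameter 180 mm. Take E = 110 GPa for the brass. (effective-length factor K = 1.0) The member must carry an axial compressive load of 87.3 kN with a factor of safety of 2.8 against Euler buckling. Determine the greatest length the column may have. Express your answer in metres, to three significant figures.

L_max ≈ 15.1 m

I = πd⁴/64 = π×180⁴/64 = 5.153×10^7 mm⁴
I = 5.153×10^-5 m⁴
Required critical load P_cr = n·P = 2.8 × 87.3 = 244.4 kN = 2.444×10^5 N
From P_cr = π²EI/(K·L)²:  L = (1/K)·√(π²EI/P_cr) = (1/1)·√(π²×1.10×10^11×5.153×10^-5/2.444×10^5)
L = 15.1 m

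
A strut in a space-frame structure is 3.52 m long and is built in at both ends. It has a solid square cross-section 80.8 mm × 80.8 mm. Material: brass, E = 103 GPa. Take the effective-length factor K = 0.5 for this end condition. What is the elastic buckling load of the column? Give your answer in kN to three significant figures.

I = a⁴/12 = 80.8⁴/12 = 3.552×10^6 mm⁴
I = 3.552×10^6 mm⁴ = 3.552×10^-6 m⁴
Effective length L_e = K·L = 0.5 × 3.52 = 1.760 m
P_cr = π²EI / L_e² = π² × 103×10⁹ × 3.552×10^-6 / 1.760² = 1.166×10^6 N

P_cr ≈ 1170 kN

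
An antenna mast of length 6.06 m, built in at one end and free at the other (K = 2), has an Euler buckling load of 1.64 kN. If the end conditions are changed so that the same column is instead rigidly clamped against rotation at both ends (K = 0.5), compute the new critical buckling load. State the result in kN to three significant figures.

P_cr ∝ 1/K², so P_cr,new = P_cr,old × (K_old/K_new)² = 1.64 × (2/0.5)²
= 1.64 × 16.00 = 26.2 kN

P_cr ≈ 26.2 kN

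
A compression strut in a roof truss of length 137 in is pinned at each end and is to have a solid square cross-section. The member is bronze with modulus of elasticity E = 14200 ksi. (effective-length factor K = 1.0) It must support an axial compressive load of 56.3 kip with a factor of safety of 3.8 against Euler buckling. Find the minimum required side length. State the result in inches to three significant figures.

a ≈ 4.31 in

Required P_cr = n·P = 3.8 × 56.3 = 213.9 kip
L_e = K·L = 1 × 137 = 137.0 in
Required I = P_cr·L_e²/(π²E) = 2.139×10^5 × 137.0² / (π² × 1.42×10^7) = 28.65 in⁴
Solid square: I = a⁴/12  ⇒  a = (12I)^(1/4) = (12×28.65)^(1/4) = 4.31 in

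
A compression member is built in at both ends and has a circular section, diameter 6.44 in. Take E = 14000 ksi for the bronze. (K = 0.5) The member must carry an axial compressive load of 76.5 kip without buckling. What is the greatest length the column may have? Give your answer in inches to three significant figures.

L_max ≈ 781 in

I = πd⁴/64 = π×6.44⁴/64 = 84.43 in⁴
At the buckling limit P_cr = P = 7.650×10^4 lb
From P_cr = π²EI/(K·L)²:  L = (1/K)·√(π²EI/P_cr) = (1/0.5)·√(π²×1.40×10^7×84.43/7.650×10^4)
L = 781 in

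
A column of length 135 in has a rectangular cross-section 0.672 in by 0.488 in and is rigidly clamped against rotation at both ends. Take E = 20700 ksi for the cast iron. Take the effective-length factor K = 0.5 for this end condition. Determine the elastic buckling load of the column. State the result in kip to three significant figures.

P_cr ≈ 0.292 kip

Buckling occurs about the weak axis: I_min = h·b³/12 with b = 0.488 in (the shorter side).
I_min = 0.672×0.488³/12 = 6.508×10^-3 in⁴
Effective length L_e = K·L = 0.5 × 135 = 67.50 in
P_cr = π²EI / L_e² = π² × 20700×10³ × 6.508×10^-3 / 67.50² = 291.8 lb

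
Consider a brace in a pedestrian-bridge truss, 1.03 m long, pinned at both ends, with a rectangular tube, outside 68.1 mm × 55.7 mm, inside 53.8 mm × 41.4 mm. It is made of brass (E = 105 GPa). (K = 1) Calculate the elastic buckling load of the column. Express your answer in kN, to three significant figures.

P_cr ≈ 647 kN

Weak-axis I_min = (h_o·b_o³ − h_i·b_i³)/12 with b_o = 55.7, b_i = 41.40 mm (shorter outer/inner sides).
I_min = (68.1×55.7³ − 53.80×41.40³)/12 = 6.626×10^5 mm⁴
I = 6.626×10^5 mm⁴ = 6.626×10^-7 m⁴
Effective length L_e = K·L = 1 × 1.03 = 1.030 m
P_cr = π²EI / L_e² = π² × 105×10⁹ × 6.626×10^-7 / 1.030² = 6.472×10^5 N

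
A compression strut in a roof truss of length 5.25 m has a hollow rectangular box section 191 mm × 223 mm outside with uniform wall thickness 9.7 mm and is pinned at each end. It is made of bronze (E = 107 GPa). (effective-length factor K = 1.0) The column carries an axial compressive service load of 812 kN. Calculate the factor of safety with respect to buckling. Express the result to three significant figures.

n ≈ 2.06

Inner dimensions: h_i = 223 − 2×9.7 = 203.6 mm, b_i = 191 − 2×9.7 = 171.6 mm
Weak-axis I_min = (h_o·b_o³ − h_i·b_i³)/12 with b_o = 191, b_i = 171.6 mm (shorter outer/inner sides).
I_min = (223×191³ − 203.6×171.6³)/12 = 4.375×10^7 mm⁴
I = 4.375×10^7 mm⁴ = 4.375×10^-5 m⁴
Effective length L_e = K·L = 1 × 5.25 = 5.250 m
P_cr = π²EI / L_e² = π² × 107×10⁹ × 4.375×10^-5 / 5.250² = 1.676×10^6 N
Factor of safety n = P_cr / P = 1676.4 / 812 = 2.06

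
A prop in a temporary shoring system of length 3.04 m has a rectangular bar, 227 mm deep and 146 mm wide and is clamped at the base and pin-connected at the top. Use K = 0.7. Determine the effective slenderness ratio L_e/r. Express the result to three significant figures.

λ ≈ 50.5

Buckling occurs about the weak axis: I_min = h·b³/12 with b = 146 mm (the shorter side).
I_min = 227×146³/12 = 5.887×10^7 mm⁴
A = 3.314×10^4 mm²;  r_min = √(I/A) = √(5.887×10^7/3.314×10^4) = 42.15 mm
L_e = K·L = 0.7 × 3.04 m = 2.128 m = 2128.0 mm
λ = L_e / r_min = 2128.0 / 42.15 = 50.5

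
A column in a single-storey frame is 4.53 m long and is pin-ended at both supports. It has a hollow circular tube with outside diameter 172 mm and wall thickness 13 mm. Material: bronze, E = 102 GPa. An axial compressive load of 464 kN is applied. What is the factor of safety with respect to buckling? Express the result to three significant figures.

n ≈ 2.18

Inner diameter d_i = 172 − 2×13 = 146.0 mm
I = π(d_o⁴ − d_i⁴)/64 = π(172⁴ − 146.0⁴)/64 = 2.066×10^7 mm⁴
I = 2.066×10^7 mm⁴ = 2.066×10^-5 m⁴
Effective length L_e = K·L = 1 × 4.53 = 4.530 m
P_cr = π²EI / L_e² = π² × 102×10⁹ × 2.066×10^-5 / 4.530² = 1.013×10^6 N
Factor of safety n = P_cr / P = 1013.4 / 464 = 2.18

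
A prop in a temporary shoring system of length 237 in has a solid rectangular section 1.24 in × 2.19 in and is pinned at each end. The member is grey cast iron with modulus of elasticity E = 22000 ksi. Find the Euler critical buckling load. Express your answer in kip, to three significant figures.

P_cr ≈ 1.35 kip

Buckling occurs about the weak axis: I_min = h·b³/12 with b = 1.24 in (the shorter side).
I_min = 2.19×1.24³/12 = 0.3480 in⁴
Effective length L_e = K·L = 1 × 237 = 237.0 in
P_cr = π²EI / L_e² = π² × 22000×10³ × 0.3480 / 237.0² = 1.345×10^3 lb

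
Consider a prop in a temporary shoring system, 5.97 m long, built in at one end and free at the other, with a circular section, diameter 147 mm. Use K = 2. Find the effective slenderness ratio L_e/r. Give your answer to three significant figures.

For a solid circle r = d/4 = 147/4 = 36.75 mm
L_e = K·L = 2 × 5.97 m = 11.94 m = 11940 mm
λ = L_e / r_min = 11940 / 36.75 = 325

λ ≈ 325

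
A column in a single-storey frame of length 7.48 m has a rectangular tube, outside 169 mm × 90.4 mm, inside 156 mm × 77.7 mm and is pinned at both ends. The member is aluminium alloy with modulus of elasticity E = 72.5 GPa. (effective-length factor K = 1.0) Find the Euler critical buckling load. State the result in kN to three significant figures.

P_cr ≈ 55.1 kN

Weak-axis I_min = (h_o·b_o³ − h_i·b_i³)/12 with b_o = 90.4, b_i = 77.70 mm (shorter outer/inner sides).
I_min = (169×90.4³ − 156.0×77.70³)/12 = 4.306×10^6 mm⁴
I = 4.306×10^6 mm⁴ = 4.306×10^-6 m⁴
Effective length L_e = K·L = 1 × 7.48 = 7.480 m
P_cr = π²EI / L_e² = π² × 72.5×10⁹ × 4.306×10^-6 / 7.480² = 5.507×10^4 N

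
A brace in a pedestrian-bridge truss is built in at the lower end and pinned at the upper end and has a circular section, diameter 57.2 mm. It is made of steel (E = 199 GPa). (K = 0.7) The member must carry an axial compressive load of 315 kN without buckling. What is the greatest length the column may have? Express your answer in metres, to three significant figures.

L_max ≈ 2.59 m

I = πd⁴/64 = π×57.2⁴/64 = 5.255×10^5 mm⁴
I = 5.255×10^-7 m⁴
At the buckling limit P_cr = P = 3.150×10^5 N
From P_cr = π²EI/(K·L)²:  L = (1/K)·√(π²EI/P_cr) = (1/0.7)·√(π²×1.99×10^11×5.255×10^-7/3.150×10^5)
L = 2.59 m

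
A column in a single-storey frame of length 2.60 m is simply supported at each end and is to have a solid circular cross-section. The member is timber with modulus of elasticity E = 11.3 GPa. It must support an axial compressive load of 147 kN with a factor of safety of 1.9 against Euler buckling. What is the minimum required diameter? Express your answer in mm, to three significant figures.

Required P_cr = n·P = 1.9 × 147 = 279.3 kN
L_e = K·L = 1 × 2.60 = 2.600 m
Required I = P_cr·L_e²/(π²E) = 2.793×10^5 × 2.600² / (π² × 1.13×10^10) = 1.693×10^-5 m⁴
I_req = 1.693×10^7 mm⁴
Solid circle: I = πd⁴/64  ⇒  d = (64I/π)^(1/4) = (64×1.693×10^7/π)^(1/4) = 136 mm

d ≈ 136 mm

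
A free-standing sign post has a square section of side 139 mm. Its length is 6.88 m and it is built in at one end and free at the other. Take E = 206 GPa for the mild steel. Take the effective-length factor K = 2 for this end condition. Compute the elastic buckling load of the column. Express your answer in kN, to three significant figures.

I = a⁴/12 = 139⁴/12 = 3.111×10^7 mm⁴
I = 3.111×10^7 mm⁴ = 3.111×10^-5 m⁴
Effective length L_e = K·L = 2 × 6.88 = 13.76 m
P_cr = π²EI / L_e² = π² × 206×10⁹ × 3.111×10^-5 / 13.76² = 3.340×10^5 N

P_cr ≈ 334 kN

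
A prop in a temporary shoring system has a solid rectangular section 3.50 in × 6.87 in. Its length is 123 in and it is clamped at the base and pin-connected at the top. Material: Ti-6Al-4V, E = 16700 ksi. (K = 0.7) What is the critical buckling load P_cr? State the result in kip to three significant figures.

P_cr ≈ 546 kip

Buckling occurs about the weak axis: I_min = h·b³/12 with b = 3.50 in (the shorter side).
I_min = 6.87×3.50³/12 = 24.55 in⁴
Effective length L_e = K·L = 0.7 × 123 = 86.10 in
P_cr = π²EI / L_e² = π² × 16700×10³ × 24.55 / 86.10² = 5.457×10^5 lb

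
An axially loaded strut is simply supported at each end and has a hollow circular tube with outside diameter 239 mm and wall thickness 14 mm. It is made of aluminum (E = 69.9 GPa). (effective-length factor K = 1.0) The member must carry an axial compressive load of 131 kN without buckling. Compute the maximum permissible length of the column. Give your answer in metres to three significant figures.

Inner diameter d_i = 239 − 2×14 = 211.0 mm
I = π(d_o⁴ − d_i⁴)/64 = π(239⁴ − 211.0⁴)/64 = 6.287×10^7 mm⁴
I = 6.287×10^-5 m⁴
At the buckling limit P_cr = P = 1.310×10^5 N
From P_cr = π²EI/(K·L)²:  L = (1/K)·√(π²EI/P_cr) = (1/1)·√(π²×6.99×10^10×6.287×10^-5/1.310×10^5)
L = 18.2 m

L_max ≈ 18.2 m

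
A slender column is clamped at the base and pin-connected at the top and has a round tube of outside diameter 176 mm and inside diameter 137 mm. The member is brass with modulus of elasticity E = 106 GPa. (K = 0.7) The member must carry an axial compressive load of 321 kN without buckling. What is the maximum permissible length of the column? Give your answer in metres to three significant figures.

L_max ≈ 14.1 m

d_o = 176 mm, d_i = 137 mm
I = π(d_o⁴ − d_i⁴)/64 = π(176⁴ − 137.0⁴)/64 = 2.981×10^7 mm⁴
I = 2.981×10^-5 m⁴
At the buckling limit P_cr = P = 3.210×10^5 N
From P_cr = π²EI/(K·L)²:  L = (1/K)·√(π²EI/P_cr) = (1/0.7)·√(π²×1.06×10^11×2.981×10^-5/3.210×10^5)
L = 14.1 m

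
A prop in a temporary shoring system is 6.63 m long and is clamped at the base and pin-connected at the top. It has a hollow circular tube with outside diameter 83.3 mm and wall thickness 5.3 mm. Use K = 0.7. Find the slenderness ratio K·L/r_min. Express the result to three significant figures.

λ ≈ 168

Inner diameter d_i = 83.3 − 2×5.3 = 72.70 mm
I = π(d_o⁴ − d_i⁴)/64 = π(83.3⁴ − 72.70⁴)/64 = 9.922×10^5 mm⁴
A = 1.299×10^3 mm²;  r_min = √(I/A) = √(9.922×10^5/1.299×10^3) = 27.64 mm
L_e = K·L = 0.7 × 6.63 m = 4.641 m = 4641.0 mm
λ = L_e / r_min = 4641.0 / 27.64 = 168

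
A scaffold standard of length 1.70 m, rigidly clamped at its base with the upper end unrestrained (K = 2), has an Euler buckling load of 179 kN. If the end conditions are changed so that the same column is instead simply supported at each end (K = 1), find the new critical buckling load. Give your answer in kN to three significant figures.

P_cr ≈ 716 kN

P_cr ∝ 1/K², so P_cr,new = P_cr,old × (K_old/K_new)² = 179 × (2/1)²
= 179 × 4.000 = 716 kN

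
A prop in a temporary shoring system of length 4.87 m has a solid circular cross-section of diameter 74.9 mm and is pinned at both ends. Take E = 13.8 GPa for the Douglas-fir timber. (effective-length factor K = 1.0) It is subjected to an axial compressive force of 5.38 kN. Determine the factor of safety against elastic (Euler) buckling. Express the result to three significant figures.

n ≈ 1.65

I = πd⁴/64 = π×74.9⁴/64 = 1.545×10^6 mm⁴
I = 1.545×10^6 mm⁴ = 1.545×10^-6 m⁴
Effective length L_e = K·L = 1 × 4.87 = 4.870 m
P_cr = π²EI / L_e² = π² × 13.8×10⁹ × 1.545×10^-6 / 4.870² = 8.872×10^3 N
Factor of safety n = P_cr / P = 8.8719 / 5.38 = 1.65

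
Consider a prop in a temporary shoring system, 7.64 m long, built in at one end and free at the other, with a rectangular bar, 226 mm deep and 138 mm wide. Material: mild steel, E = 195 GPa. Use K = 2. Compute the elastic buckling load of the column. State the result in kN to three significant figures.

Buckling occurs about the weak axis: I_min = h·b³/12 with b = 138 mm (the shorter side).
I_min = 226×138³/12 = 4.950×10^7 mm⁴
I = 4.950×10^7 mm⁴ = 4.950×10^-5 m⁴
Effective length L_e = K·L = 2 × 7.64 = 15.28 m
P_cr = π²EI / L_e² = π² × 195×10⁹ × 4.950×10^-5 / 15.28² = 4.080×10^5 N

P_cr ≈ 408 kN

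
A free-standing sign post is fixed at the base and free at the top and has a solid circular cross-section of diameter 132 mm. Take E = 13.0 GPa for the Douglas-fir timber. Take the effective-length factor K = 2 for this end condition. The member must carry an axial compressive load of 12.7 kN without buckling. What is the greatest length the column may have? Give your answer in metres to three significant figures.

L_max ≈ 6.14 m

I = πd⁴/64 = π×132⁴/64 = 1.490×10^7 mm⁴
I = 1.490×10^-5 m⁴
At the buckling limit P_cr = P = 1.270×10^4 N
From P_cr = π²EI/(K·L)²:  L = (1/K)·√(π²EI/P_cr) = (1/2)·√(π²×1.30×10^10×1.490×10^-5/1.270×10^4)
L = 6.14 m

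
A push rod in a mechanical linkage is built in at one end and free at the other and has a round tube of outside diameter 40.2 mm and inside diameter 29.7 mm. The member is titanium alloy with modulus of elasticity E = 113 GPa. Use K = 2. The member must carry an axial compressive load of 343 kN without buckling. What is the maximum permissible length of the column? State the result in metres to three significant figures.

d_o = 40.2 mm, d_i = 29.7 mm
I = π(d_o⁴ − d_i⁴)/64 = π(40.2⁴ − 29.70⁴)/64 = 9.000×10^4 mm⁴
I = 9.000×10^-8 m⁴
At the buckling limit P_cr = P = 3.430×10^5 N
From P_cr = π²EI/(K·L)²:  L = (1/K)·√(π²EI/P_cr) = (1/2)·√(π²×1.13×10^11×9.000×10^-8/3.430×10^5)
L = 0.270 m

L_max ≈ 0.270 m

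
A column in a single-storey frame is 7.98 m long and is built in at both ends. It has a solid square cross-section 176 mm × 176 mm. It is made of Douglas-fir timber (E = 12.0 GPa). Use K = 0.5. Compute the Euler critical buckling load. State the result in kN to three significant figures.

I = a⁴/12 = 176⁴/12 = 7.996×10^7 mm⁴
I = 7.996×10^7 mm⁴ = 7.996×10^-5 m⁴
Effective length L_e = K·L = 0.5 × 7.98 = 3.990 m
P_cr = π²EI / L_e² = π² × 12.0×10⁹ × 7.996×10^-5 / 3.990² = 5.948×10^5 N

P_cr ≈ 595 kN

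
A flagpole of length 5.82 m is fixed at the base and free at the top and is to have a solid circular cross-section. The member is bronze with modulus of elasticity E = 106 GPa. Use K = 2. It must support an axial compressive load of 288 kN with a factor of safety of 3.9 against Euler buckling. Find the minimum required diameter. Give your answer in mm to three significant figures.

Required P_cr = n·P = 3.9 × 288 = 1123 kN
L_e = K·L = 2 × 5.82 = 11.64 m
Required I = P_cr·L_e²/(π²E) = 1.123×10^6 × 11.64² / (π² × 1.06×10^11) = 1.455×10^-4 m⁴
I_req = 1.455×10^8 mm⁴
Solid circle: I = πd⁴/64  ⇒  d = (64I/π)^(1/4) = (64×1.455×10^8/π)^(1/4) = 233 mm

d ≈ 233 mm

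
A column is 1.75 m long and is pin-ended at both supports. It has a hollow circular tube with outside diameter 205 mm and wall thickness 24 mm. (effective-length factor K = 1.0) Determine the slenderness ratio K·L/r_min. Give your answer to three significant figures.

Inner diameter d_i = 205 − 2×24 = 157.0 mm
I = π(d_o⁴ − d_i⁴)/64 = π(205⁴ − 157.0⁴)/64 = 5.687×10^7 mm⁴
A = 1.365×10^4 mm²;  r_min = √(I/A) = √(5.687×10^7/1.365×10^4) = 64.55 mm
L_e = K·L = 1 × 1.75 m = 1.750 m = 1750.0 mm
λ = L_e / r_min = 1750.0 / 64.55 = 27.1

λ ≈ 27.1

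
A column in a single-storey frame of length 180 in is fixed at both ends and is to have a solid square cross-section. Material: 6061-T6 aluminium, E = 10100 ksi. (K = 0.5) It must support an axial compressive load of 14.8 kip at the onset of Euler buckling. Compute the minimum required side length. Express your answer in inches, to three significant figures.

a ≈ 1.95 in

L_e = K·L = 0.5 × 180 = 90.00 in
Required I = P_cr·L_e²/(π²E) = 1.480×10^4 × 90.00² / (π² × 1.01×10^7) = 1.203 in⁴
Solid square: I = a⁴/12  ⇒  a = (12I)^(1/4) = (12×1.203)^(1/4) = 1.95 in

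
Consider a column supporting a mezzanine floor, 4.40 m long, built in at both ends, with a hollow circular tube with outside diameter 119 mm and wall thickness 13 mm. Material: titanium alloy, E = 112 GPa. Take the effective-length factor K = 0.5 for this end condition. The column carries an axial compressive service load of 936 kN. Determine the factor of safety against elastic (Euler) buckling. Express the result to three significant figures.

Inner diameter d_i = 119 − 2×13 = 93.00 mm
I = π(d_o⁴ − d_i⁴)/64 = π(119⁴ − 93.00⁴)/64 = 6.172×10^6 mm⁴
I = 6.172×10^6 mm⁴ = 6.172×10^-6 m⁴
Effective length L_e = K·L = 0.5 × 4.40 = 2.200 m
P_cr = π²EI / L_e² = π² × 112×10⁹ × 6.172×10^-6 / 2.200² = 1.410×10^6 N
Factor of safety n = P_cr / P = 1409.5 / 936 = 1.51

n ≈ 1.51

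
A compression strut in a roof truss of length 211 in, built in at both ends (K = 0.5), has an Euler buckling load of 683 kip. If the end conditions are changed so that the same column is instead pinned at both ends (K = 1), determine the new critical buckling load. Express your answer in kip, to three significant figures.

P_cr ≈ 171 kip

P_cr ∝ 1/K², so P_cr,new = P_cr,old × (K_old/K_new)² = 683 × (0.5/1)²
= 683 × 0.2500 = 171 kip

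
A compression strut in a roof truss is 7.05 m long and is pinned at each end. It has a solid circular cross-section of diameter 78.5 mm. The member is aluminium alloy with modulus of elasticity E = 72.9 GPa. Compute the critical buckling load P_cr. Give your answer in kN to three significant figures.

I = πd⁴/64 = π×78.5⁴/64 = 1.864×10^6 mm⁴
I = 1.864×10^6 mm⁴ = 1.864×10^-6 m⁴
Effective length L_e = K·L = 1 × 7.05 = 7.050 m
P_cr = π²EI / L_e² = π² × 72.9×10⁹ × 1.864×10^-6 / 7.050² = 2.698×10^4 N

P_cr ≈ 27.0 kN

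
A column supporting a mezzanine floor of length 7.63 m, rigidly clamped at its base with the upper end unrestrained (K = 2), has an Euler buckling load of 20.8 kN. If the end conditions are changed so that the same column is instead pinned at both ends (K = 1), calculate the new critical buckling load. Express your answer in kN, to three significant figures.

P_cr ≈ 83.2 kN

P_cr ∝ 1/K², so P_cr,new = P_cr,old × (K_old/K_new)² = 20.8 × (2/1)²
= 20.8 × 4.000 = 83.2 kN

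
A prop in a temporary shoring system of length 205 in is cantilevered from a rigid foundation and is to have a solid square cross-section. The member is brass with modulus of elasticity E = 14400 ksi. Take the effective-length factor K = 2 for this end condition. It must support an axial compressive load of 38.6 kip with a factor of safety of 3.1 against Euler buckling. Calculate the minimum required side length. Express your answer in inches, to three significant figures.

a ≈ 6.42 in

Required P_cr = n·P = 3.1 × 38.6 = 119.7 kip
L_e = K·L = 2 × 205 = 410.0 in
Required I = P_cr·L_e²/(π²E) = 1.197×10^5 × 410.0² / (π² × 1.44×10^7) = 141.5 in⁴
Solid square: I = a⁴/12  ⇒  a = (12I)^(1/4) = (12×141.5)^(1/4) = 6.42 in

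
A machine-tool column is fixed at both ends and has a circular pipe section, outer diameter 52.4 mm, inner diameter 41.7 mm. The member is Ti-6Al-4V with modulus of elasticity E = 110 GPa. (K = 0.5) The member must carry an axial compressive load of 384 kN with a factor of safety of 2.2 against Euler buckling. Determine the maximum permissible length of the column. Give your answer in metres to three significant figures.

L_max ≈ 1.07 m

d_o = 52.4 mm, d_i = 41.7 mm
I = π(d_o⁴ − d_i⁴)/64 = π(52.4⁴ − 41.70⁴)/64 = 2.217×10^5 mm⁴
I = 2.217×10^-7 m⁴
Required critical load P_cr = n·P = 2.2 × 384 = 844.8 kN = 8.448×10^5 N
From P_cr = π²EI/(K·L)²:  L = (1/K)·√(π²EI/P_cr) = (1/0.5)·√(π²×1.10×10^11×2.217×10^-7/8.448×10^5)
L = 1.07 m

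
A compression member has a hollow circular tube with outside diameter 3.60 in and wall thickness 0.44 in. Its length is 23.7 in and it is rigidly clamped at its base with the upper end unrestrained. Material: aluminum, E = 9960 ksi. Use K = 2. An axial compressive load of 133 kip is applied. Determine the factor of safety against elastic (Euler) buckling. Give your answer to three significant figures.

n ≈ 1.83

Inner diameter d_i = 3.60 − 2×0.44 = 2.720 in
I = π(d_o⁴ − d_i⁴)/64 = π(3.60⁴ − 2.720⁴)/64 = 5.558 in⁴
Effective length L_e = K·L = 2 × 23.7 = 47.40 in
P_cr = π²EI / L_e² = π² × 9960×10³ × 5.558 / 47.40² = 2.432×10^5 lb
Factor of safety n = P_cr / P = 243.17 / 133 = 1.83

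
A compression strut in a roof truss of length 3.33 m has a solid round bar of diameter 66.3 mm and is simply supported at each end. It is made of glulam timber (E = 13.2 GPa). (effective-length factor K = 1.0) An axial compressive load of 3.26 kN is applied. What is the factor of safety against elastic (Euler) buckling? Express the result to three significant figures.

n ≈ 3.42

I = πd⁴/64 = π×66.3⁴/64 = 9.485×10^5 mm⁴
I = 9.485×10^5 mm⁴ = 9.485×10^-7 m⁴
Effective length L_e = K·L = 1 × 3.33 = 3.330 m
P_cr = π²EI / L_e² = π² × 13.2×10⁹ × 9.485×10^-7 / 3.330² = 1.114×10^4 N
Factor of safety n = P_cr / P = 11.143 / 3.26 = 3.42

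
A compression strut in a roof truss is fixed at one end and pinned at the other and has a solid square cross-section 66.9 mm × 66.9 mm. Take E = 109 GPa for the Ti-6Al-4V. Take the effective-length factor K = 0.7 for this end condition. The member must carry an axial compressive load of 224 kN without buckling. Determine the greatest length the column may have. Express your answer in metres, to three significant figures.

I = a⁴/12 = 66.9⁴/12 = 1.669×10^6 mm⁴
I = 1.669×10^-6 m⁴
At the buckling limit P_cr = P = 2.240×10^5 N
From P_cr = π²EI/(K·L)²:  L = (1/K)·√(π²EI/P_cr) = (1/0.7)·√(π²×1.09×10^11×1.669×10^-6/2.240×10^5)
L = 4.04 m

L_max ≈ 4.04 m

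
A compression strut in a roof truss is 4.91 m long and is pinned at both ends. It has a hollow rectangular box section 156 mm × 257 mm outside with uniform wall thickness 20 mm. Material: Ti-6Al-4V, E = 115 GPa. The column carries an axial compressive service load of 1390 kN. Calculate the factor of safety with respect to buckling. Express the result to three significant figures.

Inner dimensions: h_i = 257 − 2×20 = 217.0 mm, b_i = 156 − 2×20 = 116.0 mm
Weak-axis I_min = (h_o·b_o³ − h_i·b_i³)/12 with b_o = 156, b_i = 116.0 mm (shorter outer/inner sides).
I_min = (257×156³ − 217.0×116.0³)/12 = 5.308×10^7 mm⁴
I = 5.308×10^7 mm⁴ = 5.308×10^-5 m⁴
Effective length L_e = K·L = 1 × 4.91 = 4.910 m
P_cr = π²EI / L_e² = π² × 115×10⁹ × 5.308×10^-5 / 4.910² = 2.499×10^6 N
Factor of safety n = P_cr / P = 2499.0 / 1390 = 1.80

n ≈ 1.80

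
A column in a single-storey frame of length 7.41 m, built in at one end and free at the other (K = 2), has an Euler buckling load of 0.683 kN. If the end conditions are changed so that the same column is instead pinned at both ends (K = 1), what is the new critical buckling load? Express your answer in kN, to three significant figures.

P_cr ≈ 2.73 kN

P_cr ∝ 1/K², so P_cr,new = P_cr,old × (K_old/K_new)² = 0.683 × (2/1)²
= 0.683 × 4.000 = 2.73 kN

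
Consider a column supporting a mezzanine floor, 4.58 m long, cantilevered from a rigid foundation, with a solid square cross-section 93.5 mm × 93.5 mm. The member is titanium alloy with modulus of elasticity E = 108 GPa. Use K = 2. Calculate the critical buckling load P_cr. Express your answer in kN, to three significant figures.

I = a⁴/12 = 93.5⁴/12 = 6.369×10^6 mm⁴
I = 6.369×10^6 mm⁴ = 6.369×10^-6 m⁴
Effective length L_e = K·L = 2 × 4.58 = 9.160 m
P_cr = π²EI / L_e² = π² × 108×10⁹ × 6.369×10^-6 / 9.160² = 8.091×10^4 N

P_cr ≈ 80.9 kN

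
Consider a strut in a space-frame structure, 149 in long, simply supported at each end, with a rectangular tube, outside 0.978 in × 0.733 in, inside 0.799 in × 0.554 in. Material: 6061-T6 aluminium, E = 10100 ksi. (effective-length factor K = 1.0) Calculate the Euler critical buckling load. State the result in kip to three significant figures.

Weak-axis I_min = (h_o·b_o³ − h_i·b_i³)/12 with b_o = 0.733, b_i = 0.5540 in (shorter outer/inner sides).
I_min = (0.978×0.733³ − 0.7990×0.5540³)/12 = 2.078×10^-2 in⁴
Effective length L_e = K·L = 1 × 149 = 149.0 in
P_cr = π²EI / L_e² = π² × 10100×10³ × 2.078×10^-2 / 149.0² = 93.29 lb

P_cr ≈ 0.0933 kip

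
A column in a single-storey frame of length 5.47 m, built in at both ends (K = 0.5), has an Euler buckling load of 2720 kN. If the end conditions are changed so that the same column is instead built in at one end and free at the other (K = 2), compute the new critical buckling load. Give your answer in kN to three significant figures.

P_cr ∝ 1/K², so P_cr,new = P_cr,old × (K_old/K_new)² = 2720 × (0.5/2)²
= 2720 × 0.06250 = 170 kN

P_cr ≈ 170 kN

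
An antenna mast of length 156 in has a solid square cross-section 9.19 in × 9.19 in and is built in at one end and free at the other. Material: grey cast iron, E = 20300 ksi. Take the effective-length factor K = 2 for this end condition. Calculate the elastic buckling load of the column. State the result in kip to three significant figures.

P_cr ≈ 1220 kip

I = a⁴/12 = 9.19⁴/12 = 594.4 in⁴
Effective length L_e = K·L = 2 × 156 = 312.0 in
P_cr = π²EI / L_e² = π² × 20300×10³ × 594.4 / 312.0² = 1.223×10^6 lb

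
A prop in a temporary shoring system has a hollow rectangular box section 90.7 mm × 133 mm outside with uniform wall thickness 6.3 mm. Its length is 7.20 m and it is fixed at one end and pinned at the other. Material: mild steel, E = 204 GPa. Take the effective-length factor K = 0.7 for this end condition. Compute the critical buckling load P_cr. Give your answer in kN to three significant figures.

Inner dimensions: h_i = 133 − 2×6.3 = 120.4 mm, b_i = 90.7 − 2×6.3 = 78.10 mm
Weak-axis I_min = (h_o·b_o³ − h_i·b_i³)/12 with b_o = 90.7, b_i = 78.10 mm (shorter outer/inner sides).
I_min = (133×90.7³ − 120.4×78.10³)/12 = 3.490×10^6 mm⁴
I = 3.490×10^6 mm⁴ = 3.490×10^-6 m⁴
Effective length L_e = K·L = 0.7 × 7.20 = 5.040 m
P_cr = π²EI / L_e² = π² × 204×10⁹ × 3.490×10^-6 / 5.040² = 2.766×10^5 N

P_cr ≈ 277 kN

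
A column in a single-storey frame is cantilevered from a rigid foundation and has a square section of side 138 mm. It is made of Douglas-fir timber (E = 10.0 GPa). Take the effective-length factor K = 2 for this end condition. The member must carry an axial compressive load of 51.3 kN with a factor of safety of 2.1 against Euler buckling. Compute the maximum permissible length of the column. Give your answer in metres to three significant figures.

I = a⁴/12 = 138⁴/12 = 3.022×10^7 mm⁴
I = 3.022×10^-5 m⁴
Required critical load P_cr = n·P = 2.1 × 51.3 = 107.7 kN = 1.077×10^5 N
From P_cr = π²EI/(K·L)²:  L = (1/K)·√(π²EI/P_cr) = (1/2)·√(π²×1.00×10^10×3.022×10^-5/1.077×10^5)
L = 2.63 m

L_max ≈ 2.63 m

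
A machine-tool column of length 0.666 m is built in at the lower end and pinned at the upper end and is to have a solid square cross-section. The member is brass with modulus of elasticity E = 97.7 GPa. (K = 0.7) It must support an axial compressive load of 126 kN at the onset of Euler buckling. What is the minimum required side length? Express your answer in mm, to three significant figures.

L_e = K·L = 0.7 × 0.666 = 0.4662 m
Required I = P_cr·L_e²/(π²E) = 1.260×10^5 × 0.4662² / (π² × 9.77×10^10) = 2.840×10^-8 m⁴
I_req = 2.840×10^4 mm⁴
Solid square: I = a⁴/12  ⇒  a = (12I)^(1/4) = (12×2.840×10^4)^(1/4) = 24.2 mm

a ≈ 24.2 mm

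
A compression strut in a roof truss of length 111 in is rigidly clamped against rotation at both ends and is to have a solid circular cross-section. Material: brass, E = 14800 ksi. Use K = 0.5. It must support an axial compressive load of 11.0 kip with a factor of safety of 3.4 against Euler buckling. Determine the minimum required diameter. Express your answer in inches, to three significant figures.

d ≈ 2.00 in

Required P_cr = n·P = 3.4 × 11.0 = 37.40 kip
L_e = K·L = 0.5 × 111 = 55.50 in
Required I = P_cr·L_e²/(π²E) = 3.740×10^4 × 55.50² / (π² × 1.48×10^7) = 0.7887 in⁴
Solid circle: I = πd⁴/64  ⇒  d = (64I/π)^(1/4) = (64×0.7887/π)^(1/4) = 2.00 in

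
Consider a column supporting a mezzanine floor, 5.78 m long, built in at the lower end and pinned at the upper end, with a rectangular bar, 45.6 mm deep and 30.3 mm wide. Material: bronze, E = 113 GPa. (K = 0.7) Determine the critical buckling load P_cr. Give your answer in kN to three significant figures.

P_cr ≈ 7.20 kN

Buckling occurs about the weak axis: I_min = h·b³/12 with b = 30.3 mm (the shorter side).
I_min = 45.6×30.3³/12 = 1.057×10^5 mm⁴
I = 1.057×10^5 mm⁴ = 1.057×10^-7 m⁴
Effective length L_e = K·L = 0.7 × 5.78 = 4.046 m
P_cr = π²EI / L_e² = π² × 113×10⁹ × 1.057×10^-7 / 4.046² = 7.202×10^3 N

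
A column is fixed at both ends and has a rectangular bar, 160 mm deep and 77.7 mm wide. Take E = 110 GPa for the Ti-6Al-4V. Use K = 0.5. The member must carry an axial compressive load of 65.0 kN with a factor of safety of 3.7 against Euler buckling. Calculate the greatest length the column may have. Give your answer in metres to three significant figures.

L_max ≈ 10.6 m

Buckling occurs about the weak axis: I_min = h·b³/12 with b = 77.7 mm (the shorter side).
I_min = 160×77.7³/12 = 6.255×10^6 mm⁴
I = 6.255×10^-6 m⁴
Required critical load P_cr = n·P = 3.7 × 65.0 = 240.5 kN = 2.405×10^5 N
From P_cr = π²EI/(K·L)²:  L = (1/K)·√(π²EI/P_cr) = (1/0.5)·√(π²×1.10×10^11×6.255×10^-6/2.405×10^5)
L = 10.6 m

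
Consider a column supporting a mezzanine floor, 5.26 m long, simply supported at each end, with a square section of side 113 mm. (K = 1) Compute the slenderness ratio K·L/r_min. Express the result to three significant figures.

I = a⁴/12 = 113⁴/12 = 1.359×10^7 mm⁴
A = 1.277×10^4 mm²;  r_min = √(I/A) = √(1.359×10^7/1.277×10^4) = 32.62 mm
L_e = K·L = 1 × 5.26 m = 5.260 m = 5260.0 mm
λ = L_e / r_min = 5260.0 / 32.62 = 161

λ ≈ 161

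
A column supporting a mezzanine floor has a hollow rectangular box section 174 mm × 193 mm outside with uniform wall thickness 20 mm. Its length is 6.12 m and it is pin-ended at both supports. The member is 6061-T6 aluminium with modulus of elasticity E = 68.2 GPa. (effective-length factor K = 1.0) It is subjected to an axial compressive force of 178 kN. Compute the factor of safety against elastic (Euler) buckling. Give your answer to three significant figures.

Inner dimensions: h_i = 193 − 2×20 = 153.0 mm, b_i = 174 − 2×20 = 134.0 mm
Weak-axis I_min = (h_o·b_o³ − h_i·b_i³)/12 with b_o = 174, b_i = 134.0 mm (shorter outer/inner sides).
I_min = (193×174³ − 153.0×134.0³)/12 = 5.405×10^7 mm⁴
I = 5.405×10^7 mm⁴ = 5.405×10^-5 m⁴
Effective length L_e = K·L = 1 × 6.12 = 6.120 m
P_cr = π²EI / L_e² = π² × 68.2×10⁹ × 5.405×10^-5 / 6.120² = 9.713×10^5 N
Factor of safety n = P_cr / P = 971.34 / 178 = 5.46

n ≈ 5.46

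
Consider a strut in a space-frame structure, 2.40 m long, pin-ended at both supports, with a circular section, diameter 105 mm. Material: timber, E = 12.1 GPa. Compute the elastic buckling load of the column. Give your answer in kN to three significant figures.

P_cr ≈ 124 kN

I = πd⁴/64 = π×105⁴/64 = 5.967×10^6 mm⁴
I = 5.967×10^6 mm⁴ = 5.967×10^-6 m⁴
Effective length L_e = K·L = 1 × 2.40 = 2.400 m
P_cr = π²EI / L_e² = π² × 12.1×10⁹ × 5.967×10^-6 / 2.400² = 1.237×10^5 N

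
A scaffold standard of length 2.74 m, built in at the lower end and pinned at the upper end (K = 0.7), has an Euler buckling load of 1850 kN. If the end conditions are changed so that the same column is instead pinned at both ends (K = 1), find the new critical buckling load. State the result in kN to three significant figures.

P_cr ≈ 906 kN

P_cr ∝ 1/K², so P_cr,new = P_cr,old × (K_old/K_new)² = 1850 × (0.7/1)²
= 1850 × 0.4900 = 906 kN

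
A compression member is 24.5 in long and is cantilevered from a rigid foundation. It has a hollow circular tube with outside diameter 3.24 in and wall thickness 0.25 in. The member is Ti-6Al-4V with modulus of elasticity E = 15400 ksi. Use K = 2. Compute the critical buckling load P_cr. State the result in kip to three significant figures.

P_cr ≈ 167 kip

Inner diameter d_i = 3.24 − 2×0.25 = 2.740 in
I = π(d_o⁴ − d_i⁴)/64 = π(3.24⁴ − 2.740⁴)/64 = 2.643 in⁴
Effective length L_e = K·L = 2 × 24.5 = 49.00 in
P_cr = π²EI / L_e² = π² × 15400×10³ × 2.643 / 49.00² = 1.673×10^5 lb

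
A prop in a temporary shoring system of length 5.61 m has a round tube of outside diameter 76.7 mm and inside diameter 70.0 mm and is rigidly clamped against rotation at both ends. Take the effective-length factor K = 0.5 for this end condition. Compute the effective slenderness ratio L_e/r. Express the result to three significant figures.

d_o = 76.7 mm, d_i = 70.0 mm
I = π(d_o⁴ − d_i⁴)/64 = π(76.7⁴ − 70.00⁴)/64 = 5.202×10^5 mm⁴
A = 772.0 mm²;  r_min = √(I/A) = √(5.202×10^5/772.0) = 25.96 mm
L_e = K·L = 0.5 × 5.61 m = 2.805 m = 2805.0 mm
λ = L_e / r_min = 2805.0 / 25.96 = 108

λ ≈ 108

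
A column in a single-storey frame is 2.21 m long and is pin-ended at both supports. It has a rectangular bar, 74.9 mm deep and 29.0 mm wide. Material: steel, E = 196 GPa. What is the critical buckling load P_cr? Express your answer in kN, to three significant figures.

Buckling occurs about the weak axis: I_min = h·b³/12 with b = 29.0 mm (the shorter side).
I_min = 74.9×29.0³/12 = 1.522×10^5 mm⁴
I = 1.522×10^5 mm⁴ = 1.522×10^-7 m⁴
Effective length L_e = K·L = 1 × 2.21 = 2.210 m
P_cr = π²EI / L_e² = π² × 196×10⁹ × 1.522×10^-7 / 2.210² = 6.029×10^4 N

P_cr ≈ 60.3 kN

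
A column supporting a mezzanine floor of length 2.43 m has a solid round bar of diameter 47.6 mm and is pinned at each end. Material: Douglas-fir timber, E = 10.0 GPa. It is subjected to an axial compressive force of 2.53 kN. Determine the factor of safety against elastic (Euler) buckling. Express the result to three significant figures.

n ≈ 1.66

I = πd⁴/64 = π×47.6⁴/64 = 2.520×10^5 mm⁴
I = 2.520×10^5 mm⁴ = 2.520×10^-7 m⁴
Effective length L_e = K·L = 1 × 2.43 = 2.430 m
P_cr = π²EI / L_e² = π² × 10.0×10⁹ × 2.520×10^-7 / 2.430² = 4.212×10^3 N
Factor of safety n = P_cr / P = 4.2120 / 2.53 = 1.66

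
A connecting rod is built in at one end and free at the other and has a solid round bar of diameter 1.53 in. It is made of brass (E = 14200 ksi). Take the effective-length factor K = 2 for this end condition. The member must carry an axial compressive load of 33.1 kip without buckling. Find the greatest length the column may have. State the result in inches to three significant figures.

I = πd⁴/64 = π×1.53⁴/64 = 0.2690 in⁴
At the buckling limit P_cr = P = 3.310×10^4 lb
From P_cr = π²EI/(K·L)²:  L = (1/K)·√(π²EI/P_cr) = (1/2)·√(π²×1.42×10^7×0.2690/3.310×10^4)
L = 16.9 in

L_max ≈ 16.9 in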